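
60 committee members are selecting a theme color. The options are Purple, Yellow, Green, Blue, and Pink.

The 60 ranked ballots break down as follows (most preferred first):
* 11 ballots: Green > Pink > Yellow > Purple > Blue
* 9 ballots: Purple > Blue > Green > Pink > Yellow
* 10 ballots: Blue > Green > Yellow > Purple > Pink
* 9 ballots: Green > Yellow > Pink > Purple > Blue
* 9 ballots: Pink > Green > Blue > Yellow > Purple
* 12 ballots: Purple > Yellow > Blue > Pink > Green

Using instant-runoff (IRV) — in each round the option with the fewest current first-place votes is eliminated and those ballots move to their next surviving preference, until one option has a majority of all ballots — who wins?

Round 1: Purple 21, Yellow 0, Green 20, Blue 10, Pink 9. Yellow eliminated.
Round 2: Purple 21, Green 20, Blue 10, Pink 9. Pink eliminated.
Round 3: Purple 21, Green 29, Blue 10. Blue eliminated.
Round 4: Purple 21, Green 39. Green has a majority (≥31).

Green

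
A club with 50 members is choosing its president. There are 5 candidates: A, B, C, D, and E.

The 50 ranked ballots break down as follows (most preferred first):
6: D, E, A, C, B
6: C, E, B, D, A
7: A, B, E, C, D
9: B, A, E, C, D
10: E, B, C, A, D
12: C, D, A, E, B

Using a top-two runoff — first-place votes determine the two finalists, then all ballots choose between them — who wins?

E

Round 1 first-place votes: A 7, B 9, C 18, D 6, E 10. C and E advance.
Runoff: C is ranked above E on 18 ballots, E above C on 32.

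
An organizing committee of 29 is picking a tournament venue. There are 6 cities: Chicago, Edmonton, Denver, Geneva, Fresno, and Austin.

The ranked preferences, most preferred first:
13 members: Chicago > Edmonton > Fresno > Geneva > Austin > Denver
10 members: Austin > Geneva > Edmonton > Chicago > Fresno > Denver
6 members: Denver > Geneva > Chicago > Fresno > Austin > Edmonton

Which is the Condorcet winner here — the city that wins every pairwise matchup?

Geneva

Geneva vs Chicago: 16–13
Geneva vs Edmonton: 16–13
Geneva vs Denver: 23–6
Geneva vs Fresno: 16–13
Geneva vs Austin: 19–10
Geneva beats every other city.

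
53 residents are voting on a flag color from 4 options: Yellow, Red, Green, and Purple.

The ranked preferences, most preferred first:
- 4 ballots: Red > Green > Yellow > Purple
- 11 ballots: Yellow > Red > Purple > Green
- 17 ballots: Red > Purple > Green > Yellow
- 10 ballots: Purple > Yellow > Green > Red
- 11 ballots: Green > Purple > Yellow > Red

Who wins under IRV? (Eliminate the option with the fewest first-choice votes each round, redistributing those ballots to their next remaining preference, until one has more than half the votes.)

Round 1: Yellow 11, Red 21, Green 11, Purple 10. Purple eliminated.
Round 2: Yellow 21, Red 21, Green 11. Green eliminated.
Round 3: Yellow 32, Red 21. Yellow has a majority (≥27).

Yellow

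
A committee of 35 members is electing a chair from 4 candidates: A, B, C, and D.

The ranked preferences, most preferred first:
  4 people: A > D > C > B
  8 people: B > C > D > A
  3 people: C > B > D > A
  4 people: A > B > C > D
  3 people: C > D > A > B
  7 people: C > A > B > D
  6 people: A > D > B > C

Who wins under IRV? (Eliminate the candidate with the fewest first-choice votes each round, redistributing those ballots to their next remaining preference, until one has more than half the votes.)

Round 1: A 14, B 8, C 13, D 0. D eliminated.
Round 2: A 14, B 8, C 13. B eliminated.
Round 3: A 14, C 21. C has a majority (≥18).

C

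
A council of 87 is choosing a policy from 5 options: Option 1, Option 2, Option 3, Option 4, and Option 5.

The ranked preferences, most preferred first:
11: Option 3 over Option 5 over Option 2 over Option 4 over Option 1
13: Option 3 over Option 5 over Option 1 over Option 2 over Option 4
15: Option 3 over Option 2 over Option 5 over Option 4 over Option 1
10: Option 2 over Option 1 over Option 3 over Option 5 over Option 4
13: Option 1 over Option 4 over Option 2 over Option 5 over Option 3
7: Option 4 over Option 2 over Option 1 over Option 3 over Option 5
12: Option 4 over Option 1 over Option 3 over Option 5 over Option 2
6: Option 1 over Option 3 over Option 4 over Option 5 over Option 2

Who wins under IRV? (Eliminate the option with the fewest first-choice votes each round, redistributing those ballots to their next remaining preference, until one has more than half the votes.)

Option 1

Round 1: Option 1 19, Option 2 10, Option 3 39, Option 4 19, Option 5 0. Option 5 eliminated.
Round 2: Option 1 19, Option 2 10, Option 3 39, Option 4 19. Option 2 eliminated.
Round 3: Option 1 29, Option 3 39, Option 4 19. Option 4 eliminated.
Round 4: Option 1 48, Option 3 39. Option 1 has a majority (≥44).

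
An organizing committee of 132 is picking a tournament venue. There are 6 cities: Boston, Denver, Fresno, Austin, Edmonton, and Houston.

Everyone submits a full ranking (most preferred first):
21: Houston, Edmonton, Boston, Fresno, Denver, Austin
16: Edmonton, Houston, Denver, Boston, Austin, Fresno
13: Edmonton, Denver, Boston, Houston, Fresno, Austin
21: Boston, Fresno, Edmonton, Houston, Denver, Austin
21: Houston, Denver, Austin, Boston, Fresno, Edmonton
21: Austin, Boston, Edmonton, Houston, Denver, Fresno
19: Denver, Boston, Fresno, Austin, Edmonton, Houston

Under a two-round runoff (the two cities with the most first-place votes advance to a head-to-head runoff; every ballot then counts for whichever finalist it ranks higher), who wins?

Round 1 first-place votes: Boston 21, Denver 19, Fresno 0, Austin 21, Edmonton 29, Houston 42. Houston and Edmonton advance.
Runoff: Houston is ranked above Edmonton on 42 ballots, Edmonton above Houston on 90.

Edmonton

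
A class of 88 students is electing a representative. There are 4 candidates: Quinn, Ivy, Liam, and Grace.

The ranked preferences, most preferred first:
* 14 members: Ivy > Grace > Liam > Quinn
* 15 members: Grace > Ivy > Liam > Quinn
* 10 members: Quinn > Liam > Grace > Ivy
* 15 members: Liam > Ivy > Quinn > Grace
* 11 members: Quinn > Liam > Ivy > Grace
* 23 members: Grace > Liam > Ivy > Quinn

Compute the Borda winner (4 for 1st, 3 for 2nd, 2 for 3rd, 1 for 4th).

Quinn: 14×1 + 15×1 + 10×4 + 15×2 + 11×4 + 23×1 = 166
Ivy: 14×4 + 15×3 + 10×1 + 15×3 + 11×2 + 23×2 = 224
Liam: 14×2 + 15×2 + 10×3 + 15×4 + 11×3 + 23×3 = 250
Grace: 14×3 + 15×4 + 10×2 + 15×1 + 11×1 + 23×4 = 240

Liam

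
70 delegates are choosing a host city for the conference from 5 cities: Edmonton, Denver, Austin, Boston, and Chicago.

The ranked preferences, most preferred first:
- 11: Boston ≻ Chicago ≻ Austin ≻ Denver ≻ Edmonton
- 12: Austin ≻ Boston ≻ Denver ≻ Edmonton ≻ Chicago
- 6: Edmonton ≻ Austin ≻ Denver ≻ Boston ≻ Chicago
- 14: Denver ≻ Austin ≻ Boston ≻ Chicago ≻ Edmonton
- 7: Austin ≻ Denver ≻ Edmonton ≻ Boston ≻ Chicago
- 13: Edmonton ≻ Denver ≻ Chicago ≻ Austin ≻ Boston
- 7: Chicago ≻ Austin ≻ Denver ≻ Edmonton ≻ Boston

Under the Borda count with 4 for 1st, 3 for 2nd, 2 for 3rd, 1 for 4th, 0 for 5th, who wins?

Austin

Edmonton: 11×0 + 12×1 + 6×4 + 14×0 + 7×2 + 13×4 + 7×1 = 109
Denver: 11×1 + 12×2 + 6×2 + 14×4 + 7×3 + 13×3 + 7×2 = 177
Austin: 11×2 + 12×4 + 6×3 + 14×3 + 7×4 + 13×1 + 7×3 = 192
Boston: 11×4 + 12×3 + 6×1 + 14×2 + 7×1 + 13×0 + 7×0 = 121
Chicago: 11×3 + 12×0 + 6×0 + 14×1 + 7×0 + 13×2 + 7×4 = 101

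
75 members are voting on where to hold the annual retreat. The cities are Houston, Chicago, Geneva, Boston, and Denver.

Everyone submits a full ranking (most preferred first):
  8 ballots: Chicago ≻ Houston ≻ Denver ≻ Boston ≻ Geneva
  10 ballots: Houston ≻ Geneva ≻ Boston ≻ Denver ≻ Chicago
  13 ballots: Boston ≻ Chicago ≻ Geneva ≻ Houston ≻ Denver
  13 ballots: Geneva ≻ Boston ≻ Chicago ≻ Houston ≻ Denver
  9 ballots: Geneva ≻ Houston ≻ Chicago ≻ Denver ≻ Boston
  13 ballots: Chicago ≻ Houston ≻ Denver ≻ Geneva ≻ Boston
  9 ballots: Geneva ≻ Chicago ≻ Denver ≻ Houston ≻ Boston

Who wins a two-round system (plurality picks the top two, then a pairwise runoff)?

Geneva

Round 1 first-place votes: Houston 10, Chicago 21, Geneva 31, Boston 13, Denver 0. Geneva and Chicago advance.
Runoff: Geneva is ranked above Chicago on 41 ballots, Chicago above Geneva on 34.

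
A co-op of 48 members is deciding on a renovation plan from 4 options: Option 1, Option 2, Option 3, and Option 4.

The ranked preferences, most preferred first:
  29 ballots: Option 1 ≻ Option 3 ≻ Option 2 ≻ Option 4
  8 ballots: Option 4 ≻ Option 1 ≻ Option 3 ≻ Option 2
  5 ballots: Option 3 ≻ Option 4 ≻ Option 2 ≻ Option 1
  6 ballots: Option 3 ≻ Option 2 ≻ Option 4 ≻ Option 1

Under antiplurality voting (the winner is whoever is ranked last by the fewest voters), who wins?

Option 3

Last-place votes: Option 1 11, Option 2 8, Option 3 0, Option 4 29.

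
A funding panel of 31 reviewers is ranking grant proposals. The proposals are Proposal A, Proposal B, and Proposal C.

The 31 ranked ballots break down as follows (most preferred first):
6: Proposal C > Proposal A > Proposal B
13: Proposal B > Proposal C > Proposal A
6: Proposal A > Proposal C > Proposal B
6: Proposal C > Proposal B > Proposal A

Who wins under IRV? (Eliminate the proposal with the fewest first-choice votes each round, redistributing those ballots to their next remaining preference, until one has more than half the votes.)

Proposal C

Round 1: Proposal A 6, Proposal B 13, Proposal C 12. Proposal A eliminated.
Round 2: Proposal B 13, Proposal C 18. Proposal C has a majority (≥16).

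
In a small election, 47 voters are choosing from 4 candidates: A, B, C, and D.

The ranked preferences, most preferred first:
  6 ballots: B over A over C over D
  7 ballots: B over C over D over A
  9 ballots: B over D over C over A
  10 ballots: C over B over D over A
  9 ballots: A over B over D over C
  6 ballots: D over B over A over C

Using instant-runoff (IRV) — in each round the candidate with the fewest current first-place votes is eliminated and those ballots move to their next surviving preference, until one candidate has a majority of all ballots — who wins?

B

Round 1: A 9, B 22, C 10, D 6. D eliminated.
Round 2: A 9, B 28, C 10. B has a majority (≥24).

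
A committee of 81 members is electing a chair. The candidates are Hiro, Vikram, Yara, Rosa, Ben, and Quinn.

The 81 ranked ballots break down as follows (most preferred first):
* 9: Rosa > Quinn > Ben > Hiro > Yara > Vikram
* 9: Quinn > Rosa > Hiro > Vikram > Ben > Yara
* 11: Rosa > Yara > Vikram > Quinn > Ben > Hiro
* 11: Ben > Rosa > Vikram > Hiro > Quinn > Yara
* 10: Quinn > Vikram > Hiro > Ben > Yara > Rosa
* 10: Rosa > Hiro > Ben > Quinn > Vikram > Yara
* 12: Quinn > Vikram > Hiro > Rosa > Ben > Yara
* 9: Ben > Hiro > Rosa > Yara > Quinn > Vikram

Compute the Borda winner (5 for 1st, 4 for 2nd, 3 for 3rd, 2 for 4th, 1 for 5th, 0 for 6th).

Hiro: 9×2 + 9×3 + 11×0 + 11×2 + 10×3 + 10×4 + 12×3 + 9×4 = 209
Vikram: 9×0 + 9×2 + 11×3 + 11×3 + 10×4 + 10×1 + 12×4 + 9×0 = 182
Yara: 9×1 + 9×0 + 11×4 + 11×0 + 10×1 + 10×0 + 12×0 + 9×2 = 81
Rosa: 9×5 + 9×4 + 11×5 + 11×4 + 10×0 + 10×5 + 12×2 + 9×3 = 281
Ben: 9×3 + 9×1 + 11×1 + 11×5 + 10×2 + 10×3 + 12×1 + 9×5 = 209
Quinn: 9×4 + 9×5 + 11×2 + 11×1 + 10×5 + 10×2 + 12×5 + 9×1 = 253

Rosa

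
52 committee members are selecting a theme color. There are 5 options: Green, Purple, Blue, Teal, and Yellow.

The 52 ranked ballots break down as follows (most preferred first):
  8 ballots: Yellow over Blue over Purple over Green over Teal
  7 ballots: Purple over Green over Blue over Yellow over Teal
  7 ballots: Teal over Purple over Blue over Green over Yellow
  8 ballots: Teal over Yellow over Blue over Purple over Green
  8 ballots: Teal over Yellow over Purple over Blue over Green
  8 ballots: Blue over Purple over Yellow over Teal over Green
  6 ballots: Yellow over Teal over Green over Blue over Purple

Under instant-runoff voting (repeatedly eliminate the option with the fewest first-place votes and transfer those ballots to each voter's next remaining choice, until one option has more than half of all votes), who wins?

Round 1: Green 0, Purple 7, Blue 8, Teal 23, Yellow 14. Green eliminated.
Round 2: Purple 7, Blue 8, Teal 23, Yellow 14. Purple eliminated.
Round 3: Blue 15, Teal 23, Yellow 14. Yellow eliminated.
Round 4: Blue 23, Teal 29. Teal has a majority (≥27).

Teal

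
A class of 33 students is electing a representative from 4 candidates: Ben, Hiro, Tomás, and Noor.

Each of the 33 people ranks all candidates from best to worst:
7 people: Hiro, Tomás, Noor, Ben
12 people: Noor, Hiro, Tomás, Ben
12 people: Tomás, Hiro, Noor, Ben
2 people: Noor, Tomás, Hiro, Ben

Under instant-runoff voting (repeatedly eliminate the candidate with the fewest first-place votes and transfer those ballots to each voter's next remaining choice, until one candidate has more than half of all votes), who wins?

Round 1: Ben 0, Hiro 7, Tomás 12, Noor 14. Ben eliminated.
Round 2: Hiro 7, Tomás 12, Noor 14. Hiro eliminated.
Round 3: Tomás 19, Noor 14. Tomás has a majority (≥17).

Tomás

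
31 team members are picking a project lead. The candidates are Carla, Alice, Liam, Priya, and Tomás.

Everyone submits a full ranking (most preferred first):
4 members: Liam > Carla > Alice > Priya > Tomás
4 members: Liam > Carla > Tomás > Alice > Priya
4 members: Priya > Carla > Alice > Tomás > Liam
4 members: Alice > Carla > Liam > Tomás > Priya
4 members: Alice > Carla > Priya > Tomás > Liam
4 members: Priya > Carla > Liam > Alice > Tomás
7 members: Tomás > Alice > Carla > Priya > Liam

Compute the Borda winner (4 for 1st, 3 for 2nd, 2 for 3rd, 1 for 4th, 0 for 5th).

Carla

Carla: 4×3 + 4×3 + 4×3 + 4×3 + 4×3 + 4×3 + 7×2 = 86
Alice: 4×2 + 4×1 + 4×2 + 4×4 + 4×4 + 4×1 + 7×3 = 77
Liam: 4×4 + 4×4 + 4×0 + 4×2 + 4×0 + 4×2 + 7×0 = 48
Priya: 4×1 + 4×0 + 4×4 + 4×0 + 4×2 + 4×4 + 7×1 = 51
Tomás: 4×0 + 4×2 + 4×1 + 4×1 + 4×1 + 4×0 + 7×4 = 48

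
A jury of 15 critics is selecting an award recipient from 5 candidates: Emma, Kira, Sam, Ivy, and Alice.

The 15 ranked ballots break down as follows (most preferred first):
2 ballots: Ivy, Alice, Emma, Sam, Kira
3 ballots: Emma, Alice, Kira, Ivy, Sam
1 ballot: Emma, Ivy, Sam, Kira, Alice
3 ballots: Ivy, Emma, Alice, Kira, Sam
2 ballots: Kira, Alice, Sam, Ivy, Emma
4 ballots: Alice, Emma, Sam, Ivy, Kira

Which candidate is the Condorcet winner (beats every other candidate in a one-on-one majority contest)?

Alice vs Emma: 8–7
Alice vs Kira: 12–3
Alice vs Sam: 14–1
Alice vs Ivy: 9–6
Alice beats every other candidate.

Alice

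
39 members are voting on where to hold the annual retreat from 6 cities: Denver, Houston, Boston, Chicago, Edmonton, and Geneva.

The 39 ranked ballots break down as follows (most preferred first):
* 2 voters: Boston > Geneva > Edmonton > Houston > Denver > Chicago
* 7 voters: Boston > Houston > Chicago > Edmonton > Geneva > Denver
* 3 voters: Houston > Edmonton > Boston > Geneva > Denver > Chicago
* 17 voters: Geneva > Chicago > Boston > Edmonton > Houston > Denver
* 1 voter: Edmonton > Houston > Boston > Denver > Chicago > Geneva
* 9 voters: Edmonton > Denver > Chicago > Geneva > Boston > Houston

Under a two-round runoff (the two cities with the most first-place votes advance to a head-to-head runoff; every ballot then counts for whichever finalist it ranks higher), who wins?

Round 1 first-place votes: Denver 0, Houston 3, Boston 9, Chicago 0, Edmonton 10, Geneva 17. Geneva and Edmonton advance.
Runoff: Geneva is ranked above Edmonton on 19 ballots, Edmonton above Geneva on 20.

Edmonton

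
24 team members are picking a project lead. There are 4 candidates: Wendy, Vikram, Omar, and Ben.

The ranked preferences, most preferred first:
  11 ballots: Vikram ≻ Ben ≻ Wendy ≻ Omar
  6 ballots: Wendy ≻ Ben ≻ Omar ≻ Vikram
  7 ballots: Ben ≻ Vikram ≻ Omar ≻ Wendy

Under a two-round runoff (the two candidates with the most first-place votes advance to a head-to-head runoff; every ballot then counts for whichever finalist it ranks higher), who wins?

Round 1 first-place votes: Wendy 6, Vikram 11, Omar 0, Ben 7. Vikram and Ben advance.
Runoff: Vikram is ranked above Ben on 11 ballots, Ben above Vikram on 13.

Ben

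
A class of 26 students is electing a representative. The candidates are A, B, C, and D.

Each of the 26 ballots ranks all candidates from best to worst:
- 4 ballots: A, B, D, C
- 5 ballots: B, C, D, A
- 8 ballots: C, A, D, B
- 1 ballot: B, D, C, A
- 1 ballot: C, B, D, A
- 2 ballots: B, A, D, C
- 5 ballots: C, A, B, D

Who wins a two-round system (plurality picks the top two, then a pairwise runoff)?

Round 1 first-place votes: A 4, B 8, C 14, D 0. C and B advance.
Runoff: C is ranked above B on 14 ballots, B above C on 12.

C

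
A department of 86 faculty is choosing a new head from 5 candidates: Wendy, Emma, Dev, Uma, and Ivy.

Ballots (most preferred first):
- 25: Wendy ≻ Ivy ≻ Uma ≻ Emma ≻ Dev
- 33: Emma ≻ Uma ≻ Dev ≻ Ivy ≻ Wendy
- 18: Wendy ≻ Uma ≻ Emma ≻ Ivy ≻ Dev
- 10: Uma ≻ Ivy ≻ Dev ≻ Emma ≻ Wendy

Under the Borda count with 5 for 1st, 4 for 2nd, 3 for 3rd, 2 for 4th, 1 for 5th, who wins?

Wendy: 25×5 + 33×1 + 18×5 + 10×1 = 258
Emma: 25×2 + 33×5 + 18×3 + 10×2 = 289
Dev: 25×1 + 33×3 + 18×1 + 10×3 = 172
Uma: 25×3 + 33×4 + 18×4 + 10×5 = 329
Ivy: 25×4 + 33×2 + 18×2 + 10×4 = 242

Uma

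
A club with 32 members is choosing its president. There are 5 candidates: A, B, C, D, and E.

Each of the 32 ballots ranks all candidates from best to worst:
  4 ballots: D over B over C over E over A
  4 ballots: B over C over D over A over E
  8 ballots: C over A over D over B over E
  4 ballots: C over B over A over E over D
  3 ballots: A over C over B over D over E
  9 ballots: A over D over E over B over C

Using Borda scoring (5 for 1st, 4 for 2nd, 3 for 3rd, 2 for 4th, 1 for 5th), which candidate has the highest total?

A

A: 4×1 + 4×2 + 8×4 + 4×3 + 3×5 + 9×5 = 116
B: 4×4 + 4×5 + 8×2 + 4×4 + 3×3 + 9×2 = 95
C: 4×3 + 4×4 + 8×5 + 4×5 + 3×4 + 9×1 = 109
D: 4×5 + 4×3 + 8×3 + 4×1 + 3×2 + 9×4 = 102
E: 4×2 + 4×1 + 8×1 + 4×2 + 3×1 + 9×3 = 58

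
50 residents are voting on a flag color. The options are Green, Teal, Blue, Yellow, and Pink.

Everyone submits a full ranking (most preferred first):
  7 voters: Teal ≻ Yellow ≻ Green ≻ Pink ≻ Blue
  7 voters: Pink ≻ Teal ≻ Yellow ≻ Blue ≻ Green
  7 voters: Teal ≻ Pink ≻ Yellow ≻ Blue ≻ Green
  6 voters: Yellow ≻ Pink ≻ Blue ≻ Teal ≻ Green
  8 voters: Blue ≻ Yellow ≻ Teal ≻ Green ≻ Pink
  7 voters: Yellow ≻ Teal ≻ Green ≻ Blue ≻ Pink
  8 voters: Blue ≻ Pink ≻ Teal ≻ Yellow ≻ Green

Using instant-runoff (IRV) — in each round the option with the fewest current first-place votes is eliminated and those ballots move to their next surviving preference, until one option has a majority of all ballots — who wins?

Round 1: Green 0, Teal 14, Blue 16, Yellow 13, Pink 7. Green eliminated.
Round 2: Teal 14, Blue 16, Yellow 13, Pink 7. Pink eliminated.
Round 3: Teal 21, Blue 16, Yellow 13. Yellow eliminated.
Round 4: Teal 28, Blue 22. Teal has a majority (≥26).

Teal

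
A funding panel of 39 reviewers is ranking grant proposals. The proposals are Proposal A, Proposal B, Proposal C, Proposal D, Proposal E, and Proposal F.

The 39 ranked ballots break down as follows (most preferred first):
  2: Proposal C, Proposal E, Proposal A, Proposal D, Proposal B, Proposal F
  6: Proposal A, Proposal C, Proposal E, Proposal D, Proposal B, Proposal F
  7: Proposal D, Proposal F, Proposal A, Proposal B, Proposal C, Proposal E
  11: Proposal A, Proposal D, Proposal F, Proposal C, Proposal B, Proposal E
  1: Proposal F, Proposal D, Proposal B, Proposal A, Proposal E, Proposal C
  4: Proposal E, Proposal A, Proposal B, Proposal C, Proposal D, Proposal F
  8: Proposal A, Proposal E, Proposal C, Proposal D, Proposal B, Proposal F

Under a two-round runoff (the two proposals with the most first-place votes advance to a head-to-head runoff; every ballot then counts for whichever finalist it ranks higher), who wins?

Proposal A

Round 1 first-place votes: Proposal A 25, Proposal B 0, Proposal C 2, Proposal D 7, Proposal E 4, Proposal F 1. Proposal A and Proposal D advance.
Runoff: Proposal A is ranked above Proposal D on 31 ballots, Proposal D above Proposal A on 8.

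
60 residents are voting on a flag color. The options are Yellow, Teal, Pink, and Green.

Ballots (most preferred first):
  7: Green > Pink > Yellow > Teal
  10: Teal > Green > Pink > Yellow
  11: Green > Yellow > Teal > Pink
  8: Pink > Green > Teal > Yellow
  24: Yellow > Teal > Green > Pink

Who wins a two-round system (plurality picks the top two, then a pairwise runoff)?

Green

Round 1 first-place votes: Yellow 24, Teal 10, Pink 8, Green 18. Yellow and Green advance.
Runoff: Yellow is ranked above Green on 24 ballots, Green above Yellow on 36.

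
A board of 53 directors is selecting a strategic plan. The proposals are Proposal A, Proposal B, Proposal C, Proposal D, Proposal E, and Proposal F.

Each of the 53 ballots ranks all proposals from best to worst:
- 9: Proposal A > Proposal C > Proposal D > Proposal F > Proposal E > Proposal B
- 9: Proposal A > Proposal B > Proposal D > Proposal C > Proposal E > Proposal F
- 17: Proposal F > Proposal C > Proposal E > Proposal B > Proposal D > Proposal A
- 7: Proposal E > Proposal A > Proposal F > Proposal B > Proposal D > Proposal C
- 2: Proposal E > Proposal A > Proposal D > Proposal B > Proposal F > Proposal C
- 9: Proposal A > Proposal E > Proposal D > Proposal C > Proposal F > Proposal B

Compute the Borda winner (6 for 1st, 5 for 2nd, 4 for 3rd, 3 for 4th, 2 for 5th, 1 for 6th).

Proposal A: 9×6 + 9×6 + 17×1 + 7×5 + 2×5 + 9×6 = 224
Proposal B: 9×1 + 9×5 + 17×3 + 7×3 + 2×3 + 9×1 = 141
Proposal C: 9×5 + 9×3 + 17×5 + 7×1 + 2×1 + 9×3 = 193
Proposal D: 9×4 + 9×4 + 17×2 + 7×2 + 2×4 + 9×4 = 164
Proposal E: 9×2 + 9×2 + 17×4 + 7×6 + 2×6 + 9×5 = 203
Proposal F: 9×3 + 9×1 + 17×6 + 7×4 + 2×2 + 9×2 = 188

Proposal A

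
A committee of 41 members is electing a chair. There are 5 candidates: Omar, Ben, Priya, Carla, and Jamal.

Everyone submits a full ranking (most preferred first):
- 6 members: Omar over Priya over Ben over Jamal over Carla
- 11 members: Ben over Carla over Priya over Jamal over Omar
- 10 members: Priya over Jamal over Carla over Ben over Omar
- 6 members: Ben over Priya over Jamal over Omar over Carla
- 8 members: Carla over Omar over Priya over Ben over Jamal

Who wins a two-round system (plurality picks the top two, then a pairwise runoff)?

Round 1 first-place votes: Omar 6, Ben 17, Priya 10, Carla 8, Jamal 0. Ben and Priya advance.
Runoff: Ben is ranked above Priya on 17 ballots, Priya above Ben on 24.

Priya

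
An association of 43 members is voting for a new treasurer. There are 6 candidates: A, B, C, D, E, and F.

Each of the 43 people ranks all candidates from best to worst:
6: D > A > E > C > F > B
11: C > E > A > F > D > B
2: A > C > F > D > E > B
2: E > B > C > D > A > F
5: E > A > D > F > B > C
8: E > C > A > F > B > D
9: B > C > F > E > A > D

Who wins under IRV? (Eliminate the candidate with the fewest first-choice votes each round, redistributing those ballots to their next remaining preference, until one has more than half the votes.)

C

Round 1: A 2, B 9, C 11, D 6, E 15, F 0. F eliminated.
Round 2: A 2, B 9, C 11, D 6, E 15. A eliminated.
Round 3: B 9, C 13, D 6, E 15. D eliminated.
Round 4: B 9, C 13, E 21. B eliminated.
Round 5: C 22, E 21. C has a majority (≥22).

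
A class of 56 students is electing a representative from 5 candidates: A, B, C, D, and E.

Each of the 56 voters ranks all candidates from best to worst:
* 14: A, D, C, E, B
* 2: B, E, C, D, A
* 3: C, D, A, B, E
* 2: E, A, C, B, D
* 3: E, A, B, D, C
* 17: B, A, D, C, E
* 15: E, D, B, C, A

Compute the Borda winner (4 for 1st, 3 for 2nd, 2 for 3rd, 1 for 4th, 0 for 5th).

A: 14×4 + 2×0 + 3×2 + 2×3 + 3×3 + 17×3 + 15×0 = 128
B: 14×0 + 2×4 + 3×1 + 2×1 + 3×2 + 17×4 + 15×2 = 117
C: 14×2 + 2×2 + 3×4 + 2×2 + 3×0 + 17×1 + 15×1 = 80
D: 14×3 + 2×1 + 3×3 + 2×0 + 3×1 + 17×2 + 15×3 = 135
E: 14×1 + 2×3 + 3×0 + 2×4 + 3×4 + 17×0 + 15×4 = 100

D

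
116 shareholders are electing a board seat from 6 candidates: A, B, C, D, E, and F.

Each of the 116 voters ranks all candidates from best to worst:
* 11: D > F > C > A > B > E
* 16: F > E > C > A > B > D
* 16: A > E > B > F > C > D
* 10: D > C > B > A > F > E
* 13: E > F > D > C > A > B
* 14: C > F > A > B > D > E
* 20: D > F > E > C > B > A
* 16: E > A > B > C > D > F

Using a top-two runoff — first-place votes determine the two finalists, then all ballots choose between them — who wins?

Round 1 first-place votes: A 16, B 0, C 14, D 41, E 29, F 16. D and E advance.
Runoff: D is ranked above E on 55 ballots, E above D on 61.

E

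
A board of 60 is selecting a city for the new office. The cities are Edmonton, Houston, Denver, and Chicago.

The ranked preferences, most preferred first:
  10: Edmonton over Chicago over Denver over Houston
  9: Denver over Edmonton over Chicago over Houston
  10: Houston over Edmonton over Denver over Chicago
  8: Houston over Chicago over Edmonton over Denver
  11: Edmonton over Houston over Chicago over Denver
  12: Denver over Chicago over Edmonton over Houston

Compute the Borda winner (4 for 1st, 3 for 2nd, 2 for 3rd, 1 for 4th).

Edmonton

Edmonton: 10×4 + 9×3 + 10×3 + 8×2 + 11×4 + 12×2 = 181
Houston: 10×1 + 9×1 + 10×4 + 8×4 + 11×3 + 12×1 = 136
Denver: 10×2 + 9×4 + 10×2 + 8×1 + 11×1 + 12×4 = 143
Chicago: 10×3 + 9×2 + 10×1 + 8×3 + 11×2 + 12×3 = 140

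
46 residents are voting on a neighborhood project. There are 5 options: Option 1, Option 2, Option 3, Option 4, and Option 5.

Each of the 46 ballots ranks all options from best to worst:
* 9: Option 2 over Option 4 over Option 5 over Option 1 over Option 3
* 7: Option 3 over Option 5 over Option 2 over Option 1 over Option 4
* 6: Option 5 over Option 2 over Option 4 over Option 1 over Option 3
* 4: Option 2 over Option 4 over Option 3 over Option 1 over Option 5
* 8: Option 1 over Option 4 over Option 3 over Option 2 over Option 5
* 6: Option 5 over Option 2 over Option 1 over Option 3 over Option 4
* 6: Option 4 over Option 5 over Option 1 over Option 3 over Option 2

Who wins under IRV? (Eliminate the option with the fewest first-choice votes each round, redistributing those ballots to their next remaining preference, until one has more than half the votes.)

Round 1: Option 1 8, Option 2 13, Option 3 7, Option 4 6, Option 5 12. Option 4 eliminated.
Round 2: Option 1 8, Option 2 13, Option 3 7, Option 5 18. Option 3 eliminated.
Round 3: Option 1 8, Option 2 13, Option 5 25. Option 5 has a majority (≥24).

Option 5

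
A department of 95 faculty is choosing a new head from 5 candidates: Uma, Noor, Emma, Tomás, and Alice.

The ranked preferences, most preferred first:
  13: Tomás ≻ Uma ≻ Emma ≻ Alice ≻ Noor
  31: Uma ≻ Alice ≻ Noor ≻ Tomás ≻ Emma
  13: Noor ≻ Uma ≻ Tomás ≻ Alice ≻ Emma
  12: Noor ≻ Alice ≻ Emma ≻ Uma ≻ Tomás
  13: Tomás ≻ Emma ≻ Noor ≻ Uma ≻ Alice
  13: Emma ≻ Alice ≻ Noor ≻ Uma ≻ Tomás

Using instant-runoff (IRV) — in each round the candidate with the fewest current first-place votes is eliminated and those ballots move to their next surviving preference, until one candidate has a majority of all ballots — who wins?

Round 1: Uma 31, Noor 25, Emma 13, Tomás 26, Alice 0. Alice eliminated.
Round 2: Uma 31, Noor 25, Emma 13, Tomás 26. Emma eliminated.
Round 3: Uma 31, Noor 38, Tomás 26. Tomás eliminated.
Round 4: Uma 44, Noor 51. Noor has a majority (≥48).

Noor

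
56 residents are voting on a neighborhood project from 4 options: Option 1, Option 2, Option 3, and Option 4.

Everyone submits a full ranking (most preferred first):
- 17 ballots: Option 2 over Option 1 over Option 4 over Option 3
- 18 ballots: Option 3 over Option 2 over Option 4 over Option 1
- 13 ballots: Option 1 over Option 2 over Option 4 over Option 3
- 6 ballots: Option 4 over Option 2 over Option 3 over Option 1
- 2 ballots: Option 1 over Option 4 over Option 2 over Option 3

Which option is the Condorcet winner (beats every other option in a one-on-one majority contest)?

Option 2

Option 2 vs Option 1: 41–15
Option 2 vs Option 3: 38–18
Option 2 vs Option 4: 48–8
Option 2 beats every other option.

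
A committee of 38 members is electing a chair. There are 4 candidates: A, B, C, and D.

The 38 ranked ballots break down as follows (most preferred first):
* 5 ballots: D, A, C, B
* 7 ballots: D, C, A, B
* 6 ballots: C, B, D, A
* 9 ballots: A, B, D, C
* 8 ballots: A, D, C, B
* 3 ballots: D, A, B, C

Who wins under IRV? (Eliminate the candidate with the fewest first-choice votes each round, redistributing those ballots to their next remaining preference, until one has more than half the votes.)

Round 1: A 17, B 0, C 6, D 15. B eliminated.
Round 2: A 17, C 6, D 15. C eliminated.
Round 3: A 17, D 21. D has a majority (≥20).

D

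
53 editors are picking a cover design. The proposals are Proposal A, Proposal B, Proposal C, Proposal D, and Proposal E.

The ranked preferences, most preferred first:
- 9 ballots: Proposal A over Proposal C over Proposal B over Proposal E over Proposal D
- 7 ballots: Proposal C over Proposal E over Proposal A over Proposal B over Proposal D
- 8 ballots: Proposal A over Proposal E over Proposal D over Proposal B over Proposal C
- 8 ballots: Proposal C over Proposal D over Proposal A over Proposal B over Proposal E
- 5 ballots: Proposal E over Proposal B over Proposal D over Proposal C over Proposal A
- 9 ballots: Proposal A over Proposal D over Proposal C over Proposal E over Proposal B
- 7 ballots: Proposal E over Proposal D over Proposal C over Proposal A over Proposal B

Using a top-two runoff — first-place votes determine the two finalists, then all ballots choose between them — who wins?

Proposal C

Round 1 first-place votes: Proposal A 26, Proposal B 0, Proposal C 15, Proposal D 0, Proposal E 12. Proposal A and Proposal C advance.
Runoff: Proposal A is ranked above Proposal C on 26 ballots, Proposal C above Proposal A on 27.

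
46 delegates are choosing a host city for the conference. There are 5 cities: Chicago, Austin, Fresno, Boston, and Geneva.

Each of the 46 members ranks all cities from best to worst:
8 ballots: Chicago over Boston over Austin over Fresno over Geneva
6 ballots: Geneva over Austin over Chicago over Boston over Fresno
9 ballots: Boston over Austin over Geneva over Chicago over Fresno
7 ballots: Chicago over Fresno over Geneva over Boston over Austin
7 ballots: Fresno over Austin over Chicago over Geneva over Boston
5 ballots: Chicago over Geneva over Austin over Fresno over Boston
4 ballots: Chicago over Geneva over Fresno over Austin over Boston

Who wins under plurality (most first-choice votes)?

First-place votes: Chicago 24, Austin 0, Fresno 7, Boston 9, Geneva 6.

Chicago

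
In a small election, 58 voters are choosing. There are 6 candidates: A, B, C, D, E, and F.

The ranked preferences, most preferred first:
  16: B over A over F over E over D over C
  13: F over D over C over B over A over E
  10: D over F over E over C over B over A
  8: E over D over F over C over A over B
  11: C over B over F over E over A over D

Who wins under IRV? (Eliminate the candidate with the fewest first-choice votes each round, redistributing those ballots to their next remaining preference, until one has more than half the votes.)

Round 1: A 0, B 16, C 11, D 10, E 8, F 13. A eliminated.
Round 2: B 16, C 11, D 10, E 8, F 13. E eliminated.
Round 3: B 16, C 11, D 18, F 13. C eliminated.
Round 4: B 27, D 18, F 13. F eliminated.
Round 5: B 27, D 31. D has a majority (≥30).

D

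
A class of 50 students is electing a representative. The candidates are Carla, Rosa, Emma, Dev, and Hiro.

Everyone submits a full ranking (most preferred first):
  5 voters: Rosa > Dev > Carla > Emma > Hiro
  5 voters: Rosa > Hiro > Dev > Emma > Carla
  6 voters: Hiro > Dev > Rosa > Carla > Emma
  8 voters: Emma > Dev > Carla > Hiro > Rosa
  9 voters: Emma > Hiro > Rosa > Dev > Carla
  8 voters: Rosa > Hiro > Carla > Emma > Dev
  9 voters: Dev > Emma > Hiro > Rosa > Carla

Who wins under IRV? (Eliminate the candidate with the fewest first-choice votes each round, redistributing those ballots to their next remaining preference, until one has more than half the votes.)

Emma

Round 1: Carla 0, Rosa 18, Emma 17, Dev 9, Hiro 6. Carla eliminated.
Round 2: Rosa 18, Emma 17, Dev 9, Hiro 6. Hiro eliminated.
Round 3: Rosa 18, Emma 17, Dev 15. Dev eliminated.
Round 4: Rosa 24, Emma 26. Emma has a majority (≥26).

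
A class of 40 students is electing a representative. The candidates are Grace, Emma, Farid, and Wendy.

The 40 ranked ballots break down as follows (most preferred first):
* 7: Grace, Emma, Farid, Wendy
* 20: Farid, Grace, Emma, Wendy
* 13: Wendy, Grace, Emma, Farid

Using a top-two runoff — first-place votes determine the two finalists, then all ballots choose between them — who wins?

Farid

Round 1 first-place votes: Grace 7, Emma 0, Farid 20, Wendy 13. Farid and Wendy advance.
Runoff: Farid is ranked above Wendy on 27 ballots, Wendy above Farid on 13.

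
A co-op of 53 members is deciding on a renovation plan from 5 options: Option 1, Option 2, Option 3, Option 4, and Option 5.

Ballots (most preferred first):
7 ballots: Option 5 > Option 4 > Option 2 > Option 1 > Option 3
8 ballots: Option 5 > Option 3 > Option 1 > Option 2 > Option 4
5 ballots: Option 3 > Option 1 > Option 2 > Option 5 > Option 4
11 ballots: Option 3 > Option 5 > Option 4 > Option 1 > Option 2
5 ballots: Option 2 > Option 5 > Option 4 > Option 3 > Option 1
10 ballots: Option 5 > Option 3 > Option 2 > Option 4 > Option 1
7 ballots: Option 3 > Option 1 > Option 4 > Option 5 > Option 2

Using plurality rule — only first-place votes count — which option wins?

First-place votes: Option 1 0, Option 2 5, Option 3 23, Option 4 0, Option 5 25.

Option 5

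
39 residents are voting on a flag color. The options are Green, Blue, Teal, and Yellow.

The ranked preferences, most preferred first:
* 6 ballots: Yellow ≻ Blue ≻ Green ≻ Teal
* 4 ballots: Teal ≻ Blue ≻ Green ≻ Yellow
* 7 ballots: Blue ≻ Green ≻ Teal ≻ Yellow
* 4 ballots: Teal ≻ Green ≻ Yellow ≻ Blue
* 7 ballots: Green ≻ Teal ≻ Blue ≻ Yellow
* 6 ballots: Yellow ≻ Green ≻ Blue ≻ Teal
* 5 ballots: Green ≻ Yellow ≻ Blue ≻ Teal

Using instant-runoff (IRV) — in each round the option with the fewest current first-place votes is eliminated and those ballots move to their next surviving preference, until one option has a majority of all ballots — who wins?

Round 1: Green 12, Blue 7, Teal 8, Yellow 12. Blue eliminated.
Round 2: Green 19, Teal 8, Yellow 12. Teal eliminated.
Round 3: Green 27, Yellow 12. Green has a majority (≥20).

Green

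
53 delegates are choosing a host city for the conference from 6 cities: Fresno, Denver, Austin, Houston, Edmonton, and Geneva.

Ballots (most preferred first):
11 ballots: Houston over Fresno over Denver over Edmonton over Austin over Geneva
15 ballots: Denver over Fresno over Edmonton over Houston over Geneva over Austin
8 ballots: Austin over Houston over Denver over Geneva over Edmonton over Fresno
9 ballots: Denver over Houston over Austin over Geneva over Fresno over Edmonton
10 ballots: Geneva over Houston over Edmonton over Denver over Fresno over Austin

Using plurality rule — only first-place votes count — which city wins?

Denver

First-place votes: Fresno 0, Denver 24, Austin 8, Houston 11, Edmonton 0, Geneva 10.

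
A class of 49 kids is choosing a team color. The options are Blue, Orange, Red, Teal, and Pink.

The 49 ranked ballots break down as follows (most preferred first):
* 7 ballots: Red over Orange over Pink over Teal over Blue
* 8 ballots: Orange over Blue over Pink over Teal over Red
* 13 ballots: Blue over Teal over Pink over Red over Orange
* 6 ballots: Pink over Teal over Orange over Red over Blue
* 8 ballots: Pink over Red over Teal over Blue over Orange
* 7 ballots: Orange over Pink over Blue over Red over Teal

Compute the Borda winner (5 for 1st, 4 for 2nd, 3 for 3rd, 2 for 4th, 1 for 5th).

Pink

Blue: 7×1 + 8×4 + 13×5 + 6×1 + 8×2 + 7×3 = 147
Orange: 7×4 + 8×5 + 13×1 + 6×3 + 8×1 + 7×5 = 142
Red: 7×5 + 8×1 + 13×2 + 6×2 + 8×4 + 7×2 = 127
Teal: 7×2 + 8×2 + 13×4 + 6×4 + 8×3 + 7×1 = 137
Pink: 7×3 + 8×3 + 13×3 + 6×5 + 8×5 + 7×4 = 182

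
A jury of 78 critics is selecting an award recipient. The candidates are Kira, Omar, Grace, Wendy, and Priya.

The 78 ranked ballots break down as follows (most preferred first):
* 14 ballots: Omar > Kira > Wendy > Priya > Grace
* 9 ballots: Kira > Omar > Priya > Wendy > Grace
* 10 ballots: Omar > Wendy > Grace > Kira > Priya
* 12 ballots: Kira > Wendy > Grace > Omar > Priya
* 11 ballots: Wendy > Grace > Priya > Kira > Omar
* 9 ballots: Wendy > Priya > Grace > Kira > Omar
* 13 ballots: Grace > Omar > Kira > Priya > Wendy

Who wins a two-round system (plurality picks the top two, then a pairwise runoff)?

Kira

Round 1 first-place votes: Kira 21, Omar 24, Grace 13, Wendy 20, Priya 0. Omar and Kira advance.
Runoff: Omar is ranked above Kira on 37 ballots, Kira above Omar on 41.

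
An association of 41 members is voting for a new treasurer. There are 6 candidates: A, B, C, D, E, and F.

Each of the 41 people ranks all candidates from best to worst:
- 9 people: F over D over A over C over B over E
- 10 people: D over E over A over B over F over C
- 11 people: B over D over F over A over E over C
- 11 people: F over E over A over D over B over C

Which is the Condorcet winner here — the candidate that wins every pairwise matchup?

D

D vs A: 30–11
D vs B: 30–11
D vs C: 41–0
D vs E: 30–11
D vs F: 21–20
D beats every other candidate.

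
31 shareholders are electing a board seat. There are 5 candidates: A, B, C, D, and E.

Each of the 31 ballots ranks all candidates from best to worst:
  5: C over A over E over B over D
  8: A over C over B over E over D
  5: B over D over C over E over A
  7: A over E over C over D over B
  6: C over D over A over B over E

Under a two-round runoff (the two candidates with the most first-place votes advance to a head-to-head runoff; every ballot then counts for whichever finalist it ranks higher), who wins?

C

Round 1 first-place votes: A 15, B 5, C 11, D 0, E 0. A and C advance.
Runoff: A is ranked above C on 15 ballots, C above A on 16.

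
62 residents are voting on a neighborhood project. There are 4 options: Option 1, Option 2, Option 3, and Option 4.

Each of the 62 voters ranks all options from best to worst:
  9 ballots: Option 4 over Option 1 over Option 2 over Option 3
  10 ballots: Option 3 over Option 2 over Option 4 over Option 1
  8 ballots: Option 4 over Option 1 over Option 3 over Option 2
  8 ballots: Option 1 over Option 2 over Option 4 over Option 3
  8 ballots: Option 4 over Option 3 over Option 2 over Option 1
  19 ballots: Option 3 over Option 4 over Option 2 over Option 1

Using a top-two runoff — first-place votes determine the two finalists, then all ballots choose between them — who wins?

Round 1 first-place votes: Option 1 8, Option 2 0, Option 3 29, Option 4 25. Option 3 and Option 4 advance.
Runoff: Option 3 is ranked above Option 4 on 29 ballots, Option 4 above Option 3 on 33.

Option 4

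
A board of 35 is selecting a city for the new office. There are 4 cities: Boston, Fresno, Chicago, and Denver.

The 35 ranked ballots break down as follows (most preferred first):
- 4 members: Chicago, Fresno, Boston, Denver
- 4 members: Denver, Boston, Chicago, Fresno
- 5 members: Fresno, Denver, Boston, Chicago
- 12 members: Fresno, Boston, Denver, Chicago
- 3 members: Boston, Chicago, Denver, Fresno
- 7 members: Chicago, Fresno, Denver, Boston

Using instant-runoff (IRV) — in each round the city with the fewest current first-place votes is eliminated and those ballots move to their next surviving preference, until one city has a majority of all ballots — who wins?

Chicago

Round 1: Boston 3, Fresno 17, Chicago 11, Denver 4. Boston eliminated.
Round 2: Fresno 17, Chicago 14, Denver 4. Denver eliminated.
Round 3: Fresno 17, Chicago 18. Chicago has a majority (≥18).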